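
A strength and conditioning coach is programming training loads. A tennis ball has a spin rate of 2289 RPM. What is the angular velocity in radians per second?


Convert RPM to rad/s: multiply by 2*pi and divide by 60
omega = 2289 * 2 * pi / 60
= 239.704 rad/s

239.704 rad/s


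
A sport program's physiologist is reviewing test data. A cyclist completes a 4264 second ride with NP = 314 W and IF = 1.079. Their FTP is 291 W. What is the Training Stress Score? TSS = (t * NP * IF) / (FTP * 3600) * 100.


t * NP * IF = 4264 * 314 * 1.079 = 1444668.784
FTP * 3600 = 1047600
TSS = (1444668.784 / 1047600) * 100 = 137.9

137.9 TSS


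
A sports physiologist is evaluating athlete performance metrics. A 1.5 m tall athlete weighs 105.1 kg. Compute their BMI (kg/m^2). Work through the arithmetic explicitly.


height^2 = 2.25 m^2
BMI = 105.1 / 2.25 = 46.71 kg/m^2

46.71 kg/m^2


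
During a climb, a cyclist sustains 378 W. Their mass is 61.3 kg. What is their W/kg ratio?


Power-to-weight = 378 W / 61.3 kg
= 6.166 W/kg

6.166 W/kg


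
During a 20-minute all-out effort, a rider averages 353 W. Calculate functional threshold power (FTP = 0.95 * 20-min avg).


FTP = 0.95 * 353
= 335.35 W

335.35 W


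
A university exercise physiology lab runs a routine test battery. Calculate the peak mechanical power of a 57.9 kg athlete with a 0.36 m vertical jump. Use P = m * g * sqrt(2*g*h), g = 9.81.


First, sqrt(2gh) = sqrt(2 * 9.81 * 0.36)
= sqrt(7.0632) = 2.657668 m/s
Power = 57.9 * 9.81 * 2.657668 = 1509.55 W

1509.55 W


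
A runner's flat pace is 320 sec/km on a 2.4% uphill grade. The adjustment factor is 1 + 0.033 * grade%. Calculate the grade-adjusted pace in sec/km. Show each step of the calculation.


Factor = 1 + 0.033 * 2.4 = 1.0792
Adjusted pace = 320 * 1.0792
= 345.34 sec/km

345.34 s/km


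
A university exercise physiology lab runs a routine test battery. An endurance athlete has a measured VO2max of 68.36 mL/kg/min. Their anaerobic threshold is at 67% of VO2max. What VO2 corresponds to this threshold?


Anaerobic threshold VO2 = VO2max * 67%
= 68.36 * 0.67
= 45.8 mL/kg/min

45.8 mL/kg/min


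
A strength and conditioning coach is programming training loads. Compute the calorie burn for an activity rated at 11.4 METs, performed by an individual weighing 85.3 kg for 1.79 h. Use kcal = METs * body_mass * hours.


Product of METs and mass = 11.4 * 85.3 = 972.42
Total kcal = 972.42 * 1.79 = 1740.63 kcal

1740.63 kcal


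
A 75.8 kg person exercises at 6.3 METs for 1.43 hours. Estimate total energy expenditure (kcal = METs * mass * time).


Energy = METs * mass(kg) * time(h)
= 6.3 * 75.8 * 1.43
= 682.88 kcal

682.88 kcal


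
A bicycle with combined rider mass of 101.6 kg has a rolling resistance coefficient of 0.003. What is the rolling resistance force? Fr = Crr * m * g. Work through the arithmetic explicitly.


Fr = 0.003 * 101.6 * 9.81
= 0.3048 * 9.81
= 2.99 N

2.99 N


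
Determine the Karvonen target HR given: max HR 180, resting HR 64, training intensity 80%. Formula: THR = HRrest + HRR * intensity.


HRR = HRmax - HRrest = 180 - 64 = 116
THR = 64 + 116 * 0.8
= 156.8 bpm

156.8 bpm


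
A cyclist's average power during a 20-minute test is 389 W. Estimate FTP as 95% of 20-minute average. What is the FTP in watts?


FTP = 20-min power * 0.95
= 389 * 0.95
= 369.55 W

369.55 W


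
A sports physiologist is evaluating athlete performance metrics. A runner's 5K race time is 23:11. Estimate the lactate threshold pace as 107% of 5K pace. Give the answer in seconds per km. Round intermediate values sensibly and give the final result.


Total race time = 23*60 + 11 = 1391 seconds
5K pace = 1391 / 5 = 278.2 sec/km
LT pace = 278.2 * 1.07 = 297.67 sec/km

297.67 s/km


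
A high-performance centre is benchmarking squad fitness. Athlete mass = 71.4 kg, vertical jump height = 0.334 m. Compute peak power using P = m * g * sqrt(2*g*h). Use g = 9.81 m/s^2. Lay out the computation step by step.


sqrt(2 * 9.81 * 0.334) = sqrt(6.55308) = 2.559898 m/s
P = 71.4 * 9.81 * 2.559898
= 1793.04 W

1793.04 W


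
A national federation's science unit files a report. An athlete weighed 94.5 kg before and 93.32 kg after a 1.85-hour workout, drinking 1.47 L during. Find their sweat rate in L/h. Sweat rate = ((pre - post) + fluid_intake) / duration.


Body mass change = 1.18 kg
Total sweat loss = 1.18 + 1.47 = 2.65 L
Rate = 2.65 / 1.85 = 1.432 L/h

1.432 L/h


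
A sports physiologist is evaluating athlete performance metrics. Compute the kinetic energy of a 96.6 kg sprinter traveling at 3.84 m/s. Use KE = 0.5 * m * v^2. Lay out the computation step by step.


Velocity squared = 14.7456
KE = 0.5 * 96.6 * 14.7456 = 712.21 J

712.21 J


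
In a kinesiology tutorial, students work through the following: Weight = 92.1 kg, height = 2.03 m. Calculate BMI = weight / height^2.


height^2 = 2.03^2 = 4.1209
BMI = 92.1 / 4.1209 = 22.35 kg/m^2

22.35 kg/m^2


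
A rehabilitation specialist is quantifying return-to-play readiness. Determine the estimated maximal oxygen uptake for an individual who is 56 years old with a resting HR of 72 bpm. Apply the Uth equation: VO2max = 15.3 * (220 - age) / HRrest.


HRmax = 220 - 56 = 164
VO2max = 15.3 * (164 / 72)
= 15.3 * 2.2778
= 34.85 mL/kg/min

34.85 mL/kg/min


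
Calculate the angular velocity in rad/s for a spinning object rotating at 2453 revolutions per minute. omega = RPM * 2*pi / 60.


omega = RPM * 2*pi / 60
= 2453 * 6.28318531 / 60
= 256.878 rad/s

256.878 rad/s


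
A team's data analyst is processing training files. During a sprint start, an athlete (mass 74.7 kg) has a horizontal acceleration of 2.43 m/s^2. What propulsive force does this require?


Propulsive force = mass * acceleration
= 74.7 kg * 2.43 m/s^2
= 181.52 N

181.52 N


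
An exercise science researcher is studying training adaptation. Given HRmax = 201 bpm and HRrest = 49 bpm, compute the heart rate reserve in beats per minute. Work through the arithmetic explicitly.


Heart rate reserve = maximum HR minus resting HR
HRR = 201 - 49 = 152 bpm

152 bpm


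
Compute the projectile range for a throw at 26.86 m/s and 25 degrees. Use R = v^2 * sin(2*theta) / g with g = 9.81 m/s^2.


Two times the angle = 50 degrees
sin(50) = 0.766044
R = 721.4596 * 0.766044 / 9.81 = 56.337 m

56.337 m


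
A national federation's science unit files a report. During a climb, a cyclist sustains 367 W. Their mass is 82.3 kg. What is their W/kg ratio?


Power-to-weight = 367 W / 82.3 kg
= 4.459 W/kg

4.459 W/kg


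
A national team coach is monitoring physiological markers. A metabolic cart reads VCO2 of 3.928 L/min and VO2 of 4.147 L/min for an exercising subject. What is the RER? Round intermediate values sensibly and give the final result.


RER = VCO2 / VO2 = 3.928 / 4.147 = 0.9472

0.9472


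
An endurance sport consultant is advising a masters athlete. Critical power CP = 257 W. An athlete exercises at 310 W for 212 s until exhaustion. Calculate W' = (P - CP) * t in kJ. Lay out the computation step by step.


P - CP = 310 - 257 = 53 W
W' = 53 * 212 = 11236 J
= 11236 / 1000 = 11.236 kJ

11.236 kJ


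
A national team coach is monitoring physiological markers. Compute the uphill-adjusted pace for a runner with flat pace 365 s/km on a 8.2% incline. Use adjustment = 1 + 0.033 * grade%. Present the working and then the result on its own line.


Adjustment factor = 1 + 0.033 * 8.2 = 1.2706
Grade-adjusted pace = 365 * 1.2706 = 463.77 s/km

463.77 s/km


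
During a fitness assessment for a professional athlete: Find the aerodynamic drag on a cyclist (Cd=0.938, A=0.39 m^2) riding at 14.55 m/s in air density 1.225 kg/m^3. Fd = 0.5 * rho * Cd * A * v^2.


Fd = 0.5 * 1.225 * 0.938 * 0.39 * 14.55^2
= 0.5 * 1.225 * 0.938 * 0.39 * 211.7025
= 47.435 N

47.435 N


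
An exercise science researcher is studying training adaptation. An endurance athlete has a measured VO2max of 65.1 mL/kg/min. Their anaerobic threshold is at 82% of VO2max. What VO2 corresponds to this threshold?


Anaerobic threshold VO2 = VO2max * 82%
= 65.1 * 0.82
= 53.38 mL/kg/min

53.38 mL/kg/min


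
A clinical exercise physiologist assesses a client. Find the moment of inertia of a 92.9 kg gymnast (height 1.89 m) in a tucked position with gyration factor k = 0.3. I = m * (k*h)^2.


Radius of gyration = 0.3 * 1.89 = 0.567 m
I = 92.9 * 0.567^2
= 92.9 * 0.321489
= 29.866 kg*m^2

29.866 kg*m^2


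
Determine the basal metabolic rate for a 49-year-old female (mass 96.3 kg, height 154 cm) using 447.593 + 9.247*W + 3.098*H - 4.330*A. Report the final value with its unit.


BMR = 447.593 + 9.247*96.3 + 3.098*154 - 4.330*49
= 1603.0 kcal/day

1603.0 kcal/day


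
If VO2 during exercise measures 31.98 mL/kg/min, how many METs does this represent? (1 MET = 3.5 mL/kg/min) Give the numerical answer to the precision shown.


METs = VO2 / 3.5 = 31.98 / 3.5 = 9.14

9.14 METs


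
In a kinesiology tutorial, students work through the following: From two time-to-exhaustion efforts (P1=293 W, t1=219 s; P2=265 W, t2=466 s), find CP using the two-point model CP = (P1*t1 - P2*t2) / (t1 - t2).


Work in trial 1 = 64167 J
Work in trial 2 = 123490 J
Delta work = -59323 J
Delta time = -247 s
CP = -59323 / -247 = 240.17 W

240.17 W


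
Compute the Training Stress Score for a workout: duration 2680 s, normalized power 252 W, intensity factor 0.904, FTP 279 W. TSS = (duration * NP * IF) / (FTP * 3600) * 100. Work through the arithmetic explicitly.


Product = 2680 * 252 * 0.904 = 610525.44
Base = 279 * 3600 = 1004400
TSS = 610525.44 / 1004400 * 100 = 60.79

60.79 TSS


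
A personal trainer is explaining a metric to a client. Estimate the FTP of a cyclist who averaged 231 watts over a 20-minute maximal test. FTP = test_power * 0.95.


FTP = 231 * 0.95 = 219.45 W

219.45 W


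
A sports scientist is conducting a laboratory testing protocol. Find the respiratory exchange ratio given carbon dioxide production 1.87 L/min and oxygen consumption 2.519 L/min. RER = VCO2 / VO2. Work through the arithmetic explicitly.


VCO2 = 1.87 L/min
VO2 = 2.519 L/min
RER = 1.87 / 2.519 = 0.7424

0.7424


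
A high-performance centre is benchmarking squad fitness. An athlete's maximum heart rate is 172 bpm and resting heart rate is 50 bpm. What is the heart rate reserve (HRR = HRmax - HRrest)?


HRR = HRmax - HRrest
= 172 - 50
= 122 bpm

122 bpm


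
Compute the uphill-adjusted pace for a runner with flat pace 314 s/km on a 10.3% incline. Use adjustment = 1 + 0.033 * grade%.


Adjustment factor = 1 + 0.033 * 10.3 = 1.3399
Grade-adjusted pace = 314 * 1.3399 = 420.73 s/km

420.73 s/km


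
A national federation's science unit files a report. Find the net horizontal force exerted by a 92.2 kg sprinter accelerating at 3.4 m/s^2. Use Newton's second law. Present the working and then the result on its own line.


Newton's second law: F = m * a
F = 92.2 * 3.4 = 313.48 N

313.48 N


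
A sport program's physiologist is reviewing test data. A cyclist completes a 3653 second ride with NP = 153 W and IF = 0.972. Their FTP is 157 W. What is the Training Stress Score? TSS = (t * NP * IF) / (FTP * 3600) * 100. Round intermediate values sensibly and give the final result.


t * NP * IF = 3653 * 153 * 0.972 = 543259.548
FTP * 3600 = 565200
TSS = (543259.548 / 565200) * 100 = 96.12

96.12 TSS


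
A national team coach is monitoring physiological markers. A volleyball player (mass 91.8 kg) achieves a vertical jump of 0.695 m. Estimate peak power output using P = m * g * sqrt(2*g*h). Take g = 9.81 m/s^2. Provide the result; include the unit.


2 * g * h = 2 * 9.81 * 0.695 = 13.6359
sqrt(13.6359) = 3.692682 m/s
P = 91.8 * 9.81 * 3.692682 = 3325.47 W

3325.47 W


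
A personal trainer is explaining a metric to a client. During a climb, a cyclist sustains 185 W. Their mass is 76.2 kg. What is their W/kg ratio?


Power-to-weight = 185 W / 76.2 kg
= 2.428 W/kg

2.428 W/kg


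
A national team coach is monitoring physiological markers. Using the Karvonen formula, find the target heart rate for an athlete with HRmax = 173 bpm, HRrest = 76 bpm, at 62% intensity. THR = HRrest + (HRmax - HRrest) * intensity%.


HRR = 173 - 76 = 97
THR = 76 + 97 * 0.62
= 76 + 60.14
= 136.14 bpm

136.14 bpm


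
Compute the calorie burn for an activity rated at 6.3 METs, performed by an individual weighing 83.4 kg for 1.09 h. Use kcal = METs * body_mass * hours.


Product of METs and mass = 6.3 * 83.4 = 525.42
Total kcal = 525.42 * 1.09 = 572.71 kcal

572.71 kcal


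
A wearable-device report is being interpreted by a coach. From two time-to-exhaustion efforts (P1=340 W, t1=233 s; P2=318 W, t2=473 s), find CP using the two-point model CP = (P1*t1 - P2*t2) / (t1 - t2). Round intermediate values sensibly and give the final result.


Work in trial 1 = 79220 J
Work in trial 2 = 150414 J
Delta work = -71194 J
Delta time = -240 s
CP = -71194 / -240 = 296.64 W

296.64 W


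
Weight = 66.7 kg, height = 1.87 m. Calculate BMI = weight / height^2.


height^2 = 1.87^2 = 3.4969
BMI = 66.7 / 3.4969 = 19.07 kg/m^2

19.07 kg/m^2


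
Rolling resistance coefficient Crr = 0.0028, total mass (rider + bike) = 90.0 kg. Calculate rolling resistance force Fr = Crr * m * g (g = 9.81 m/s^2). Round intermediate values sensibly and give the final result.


Fr = Crr * m * g
= 0.0028 * 90.0 * 9.81
= 2.472 N

2.472 N


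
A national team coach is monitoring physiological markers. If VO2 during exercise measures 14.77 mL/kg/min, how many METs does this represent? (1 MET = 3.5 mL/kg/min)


METs = VO2 / 3.5 = 14.77 / 3.5 = 4.22

4.22 METs


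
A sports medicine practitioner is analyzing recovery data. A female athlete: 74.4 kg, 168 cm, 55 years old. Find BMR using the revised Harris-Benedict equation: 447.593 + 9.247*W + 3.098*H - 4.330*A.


Intercept = 447.593
Weight contribution = 9.247 * 74.4 = 687.9768
Height contribution = 3.098 * 168 = 520.464
Age contribution = 4.33 * 55 = 238.15
BMR = 447.593 + 687.9768 + 520.464 - 238.15
= 1417.88 kcal/day

1417.88 kcal/day


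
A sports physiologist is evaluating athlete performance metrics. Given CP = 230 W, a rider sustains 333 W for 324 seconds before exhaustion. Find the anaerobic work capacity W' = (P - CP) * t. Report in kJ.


Excess power = 333 - 230 = 103 W
Work above CP = 103 * 324 = 33372 J
W' = 33.372 kJ

33.372 kJ


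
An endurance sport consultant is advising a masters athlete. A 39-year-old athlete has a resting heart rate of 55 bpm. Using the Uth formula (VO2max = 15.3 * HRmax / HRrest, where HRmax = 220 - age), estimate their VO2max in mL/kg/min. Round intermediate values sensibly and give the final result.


HRmax = 220 - 39 = 181 bpm
Ratio = HRmax / HRrest = 181 / 55 = 3.2909
VO2max = 15.3 * 3.2909 = 50.35 mL/kg/min

50.35 mL/kg/min


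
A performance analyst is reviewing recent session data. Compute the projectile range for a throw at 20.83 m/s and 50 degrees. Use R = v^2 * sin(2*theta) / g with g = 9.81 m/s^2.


Two times the angle = 100 degrees
sin(100) = 0.984808
R = 433.8889 * 0.984808 / 9.81 = 43.557 m

43.557 m


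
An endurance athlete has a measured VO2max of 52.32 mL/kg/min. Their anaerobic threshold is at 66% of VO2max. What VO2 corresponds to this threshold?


Anaerobic threshold VO2 = VO2max * 66%
= 52.32 * 0.66
= 34.53 mL/kg/min

34.53 mL/kg/min


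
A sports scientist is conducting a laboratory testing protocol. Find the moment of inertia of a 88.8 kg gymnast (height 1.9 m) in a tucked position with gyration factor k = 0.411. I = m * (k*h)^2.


Radius of gyration = 0.411 * 1.9 = 0.7809 m
I = 88.8 * 0.7809^2
= 88.8 * 0.609805
= 54.151 kg*m^2

54.151 kg*m^2


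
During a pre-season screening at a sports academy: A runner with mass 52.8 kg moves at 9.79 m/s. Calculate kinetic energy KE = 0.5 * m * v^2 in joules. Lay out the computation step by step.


v^2 = 9.79^2 = 95.8441
KE = 0.5 * 52.8 * 95.8441
= 2530.28 J

2530.28 J


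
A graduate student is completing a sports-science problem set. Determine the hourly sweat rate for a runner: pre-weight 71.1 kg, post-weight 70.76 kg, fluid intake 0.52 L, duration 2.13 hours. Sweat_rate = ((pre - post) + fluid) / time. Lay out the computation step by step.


Mass lost = 71.1 - 70.76 = 0.34 kg
Add fluid consumed: 0.34 + 0.52 = 0.86 L total sweat
Sweat rate = 0.86 / 2.13 = 0.404 L/h

0.404 L/h


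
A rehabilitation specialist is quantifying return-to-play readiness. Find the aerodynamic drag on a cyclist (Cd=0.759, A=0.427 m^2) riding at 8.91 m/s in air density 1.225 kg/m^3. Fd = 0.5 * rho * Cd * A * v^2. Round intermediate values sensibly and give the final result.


Fd = 0.5 * 1.225 * 0.759 * 0.427 * 8.91^2
= 0.5 * 1.225 * 0.759 * 0.427 * 79.3881
= 15.759 N

15.759 N


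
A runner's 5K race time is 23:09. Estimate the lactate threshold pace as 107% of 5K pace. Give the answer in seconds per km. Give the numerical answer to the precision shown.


Total race time = 23*60 + 9 = 1389 seconds
5K pace = 1389 / 5 = 277.8 sec/km
LT pace = 277.8 * 1.07 = 297.25 sec/km

297.25 s/km


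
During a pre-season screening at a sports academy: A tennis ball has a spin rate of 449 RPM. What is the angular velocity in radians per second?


Convert RPM to rad/s: multiply by 2*pi and divide by 60
omega = 449 * 2 * pi / 60
= 47.019 rad/s

47.019 rad/s


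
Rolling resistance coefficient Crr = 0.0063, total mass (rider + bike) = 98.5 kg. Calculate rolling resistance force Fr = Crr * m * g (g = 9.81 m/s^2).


Fr = Crr * m * g
= 0.0063 * 98.5 * 9.81
= 6.088 N

6.088 N


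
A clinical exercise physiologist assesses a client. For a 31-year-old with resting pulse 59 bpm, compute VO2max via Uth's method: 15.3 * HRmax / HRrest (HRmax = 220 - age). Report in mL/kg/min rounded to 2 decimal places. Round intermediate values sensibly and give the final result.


Step 1: HRmax = 220 - 31 = 189 bpm
Step 2: Ratio = 189 / 59 = 3.2034
Step 3: VO2max = 15.3 * 3.2034 = 49.01 mL/kg/min

49.01 mL/kg/min


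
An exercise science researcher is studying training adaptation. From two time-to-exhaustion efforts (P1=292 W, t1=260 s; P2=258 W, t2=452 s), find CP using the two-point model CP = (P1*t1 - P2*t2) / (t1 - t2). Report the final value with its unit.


Work in trial 1 = 75920 J
Work in trial 2 = 116616 J
Delta work = -40696 J
Delta time = -192 s
CP = -40696 / -192 = 211.96 W

211.96 W


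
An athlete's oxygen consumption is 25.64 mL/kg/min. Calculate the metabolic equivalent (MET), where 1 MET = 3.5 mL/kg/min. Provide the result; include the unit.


MET = VO2 / 3.5
= 25.64 / 3.5
= 7.33 METs

7.33 METs


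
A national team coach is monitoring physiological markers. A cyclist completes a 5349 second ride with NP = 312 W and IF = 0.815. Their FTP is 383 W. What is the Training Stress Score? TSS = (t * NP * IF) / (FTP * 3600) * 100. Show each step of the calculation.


t * NP * IF = 5349 * 312 * 0.815 = 1360143.72
FTP * 3600 = 1378800
TSS = (1360143.72 / 1378800) * 100 = 98.65

98.65 TSS


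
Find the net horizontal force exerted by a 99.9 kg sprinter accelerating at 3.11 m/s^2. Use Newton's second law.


Newton's second law: F = m * a
F = 99.9 * 3.11 = 310.69 N

310.69 N


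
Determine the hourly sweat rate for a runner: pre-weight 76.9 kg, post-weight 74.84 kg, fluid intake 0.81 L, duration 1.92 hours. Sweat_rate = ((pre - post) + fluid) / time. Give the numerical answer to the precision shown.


Mass lost = 76.9 - 74.84 = 2.06 kg
Add fluid consumed: 2.06 + 0.81 = 2.87 L total sweat
Sweat rate = 2.87 / 1.92 = 1.495 L/h

1.495 L/h


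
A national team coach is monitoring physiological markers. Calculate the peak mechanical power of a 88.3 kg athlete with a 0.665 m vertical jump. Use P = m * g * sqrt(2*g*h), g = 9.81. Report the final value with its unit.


First, sqrt(2gh) = sqrt(2 * 9.81 * 0.665)
= sqrt(13.0473) = 3.612105 m/s
Power = 88.3 * 9.81 * 3.612105 = 3128.89 W

3128.89 W


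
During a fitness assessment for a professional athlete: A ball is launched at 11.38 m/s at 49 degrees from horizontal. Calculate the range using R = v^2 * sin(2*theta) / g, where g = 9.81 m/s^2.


sin(2 * 49) = sin(98) = 0.990268
v^2 = 11.38^2 = 129.5044
R = 129.5044 * 0.990268 / 9.81
= 13.073 m

13.073 m


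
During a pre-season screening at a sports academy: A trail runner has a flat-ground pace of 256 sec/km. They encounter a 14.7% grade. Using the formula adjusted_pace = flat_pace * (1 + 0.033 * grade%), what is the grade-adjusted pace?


Grade factor = 1 + 0.033 * 14.7 = 1.4851
Adjusted = 256 * 1.4851 = 380.19 sec/km

380.19 s/km


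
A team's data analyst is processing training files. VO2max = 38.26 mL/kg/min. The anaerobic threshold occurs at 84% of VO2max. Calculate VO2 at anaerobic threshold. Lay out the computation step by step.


AT fraction = 84 / 100 = 0.84
AT VO2 = 38.26 * 0.84
= 32.14 mL/kg/min

32.14 mL/kg/min


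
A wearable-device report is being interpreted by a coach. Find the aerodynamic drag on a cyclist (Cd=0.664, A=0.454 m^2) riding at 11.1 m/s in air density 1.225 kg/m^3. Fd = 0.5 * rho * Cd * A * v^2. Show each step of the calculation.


Fd = 0.5 * 1.225 * 0.664 * 0.454 * 11.1^2
= 0.5 * 1.225 * 0.664 * 0.454 * 123.21
= 22.75 N

22.75 N


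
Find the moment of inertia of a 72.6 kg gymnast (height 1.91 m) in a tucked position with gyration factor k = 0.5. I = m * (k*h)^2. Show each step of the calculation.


Radius of gyration = 0.5 * 1.91 = 0.955 m
I = 72.6 * 0.955^2
= 72.6 * 0.912025
= 66.213 kg*m^2

66.213 kg*m^2


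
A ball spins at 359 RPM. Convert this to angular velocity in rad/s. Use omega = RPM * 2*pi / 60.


omega = 359 * 2 * pi / 60
= 359 * 6.28318531 / 60
= 2255.664 / 60
= 37.594 rad/s

37.594 rad/s


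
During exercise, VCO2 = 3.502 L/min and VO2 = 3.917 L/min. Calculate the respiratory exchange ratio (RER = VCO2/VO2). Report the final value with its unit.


RER = VCO2 / VO2
= 3.502 / 3.917
= 0.8941

0.8941


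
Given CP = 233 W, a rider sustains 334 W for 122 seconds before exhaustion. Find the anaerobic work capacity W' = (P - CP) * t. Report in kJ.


Excess power = 334 - 233 = 101 W
Work above CP = 101 * 122 = 12322 J
W' = 12.322 kJ

12.322 kJ


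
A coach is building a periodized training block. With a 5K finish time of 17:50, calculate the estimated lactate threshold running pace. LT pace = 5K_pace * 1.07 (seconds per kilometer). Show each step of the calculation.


Race duration = 1070 s for 5 km
Average pace = 1070 / 5 = 214.0 s/km
LT pace = 214.0 * 1.07
= 228.98 s/km

228.98 s/km


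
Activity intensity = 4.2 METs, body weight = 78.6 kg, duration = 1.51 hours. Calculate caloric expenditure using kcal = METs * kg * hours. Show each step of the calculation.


kcal = 4.2 * 78.6 * 1.51
= 330.12 * 1.51
= 498.48 kcal

498.48 kcal


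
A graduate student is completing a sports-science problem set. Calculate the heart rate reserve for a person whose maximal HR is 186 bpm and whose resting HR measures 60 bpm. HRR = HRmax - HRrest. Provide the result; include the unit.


HRmax = 186 bpm
HRrest = 60 bpm
HRR = 186 - 60 = 126 bpm

126 bpm


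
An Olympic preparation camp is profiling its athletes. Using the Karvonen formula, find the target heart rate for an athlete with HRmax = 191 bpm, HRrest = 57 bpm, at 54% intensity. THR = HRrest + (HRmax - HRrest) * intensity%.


HRR = 191 - 57 = 134
THR = 57 + 134 * 0.54
= 57 + 72.36
= 129.36 bpm

129.36 bpm


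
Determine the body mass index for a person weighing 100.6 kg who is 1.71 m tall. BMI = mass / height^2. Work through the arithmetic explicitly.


BMI = mass / height^2
= 100.6 / 1.71^2
= 100.6 / 2.9241
= 34.4 kg/m^2

34.4 kg/m^2


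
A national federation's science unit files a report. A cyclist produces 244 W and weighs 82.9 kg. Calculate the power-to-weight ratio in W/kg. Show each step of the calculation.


P/W = power / mass
= 244 / 82.9
= 2.943 W/kg

2.943 W/kg


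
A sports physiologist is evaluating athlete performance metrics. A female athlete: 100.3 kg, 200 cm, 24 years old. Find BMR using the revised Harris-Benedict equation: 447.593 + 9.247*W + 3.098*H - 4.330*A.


Intercept = 447.593
Weight contribution = 9.247 * 100.3 = 927.4741
Height contribution = 3.098 * 200 = 619.6
Age contribution = 4.33 * 24 = 103.92
BMR = 447.593 + 927.4741 + 619.6 - 103.92
= 1890.75 kcal/day

1890.75 kcal/day


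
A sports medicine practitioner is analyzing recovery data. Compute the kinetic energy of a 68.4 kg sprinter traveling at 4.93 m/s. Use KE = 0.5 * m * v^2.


Velocity squared = 24.3049
KE = 0.5 * 68.4 * 24.3049 = 831.23 J

831.23 J


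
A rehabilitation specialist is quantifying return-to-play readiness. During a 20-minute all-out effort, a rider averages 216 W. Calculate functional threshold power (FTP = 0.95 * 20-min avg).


FTP = 0.95 * 216
= 205.2 W

205.2 W


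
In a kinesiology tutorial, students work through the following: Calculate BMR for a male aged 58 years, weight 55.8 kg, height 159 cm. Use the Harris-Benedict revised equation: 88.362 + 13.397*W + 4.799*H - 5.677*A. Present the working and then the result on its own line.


Substituting values:
W term = 13.397 * 55.8 = 747.5526
H term = 4.799 * 159 = 763.041
A term = 5.677 * 58 = 329.266
BMR = 1269.69 kcal/day

1269.69 kcal/day


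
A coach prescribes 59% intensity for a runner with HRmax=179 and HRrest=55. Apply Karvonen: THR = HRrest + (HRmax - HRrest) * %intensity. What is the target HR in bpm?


Heart rate reserve = 179 - 55 = 124
Intensity fraction = 59 / 100 = 0.59
THR = 55 + 124 * 0.59 = 128.16 bpm

128.16 bpm


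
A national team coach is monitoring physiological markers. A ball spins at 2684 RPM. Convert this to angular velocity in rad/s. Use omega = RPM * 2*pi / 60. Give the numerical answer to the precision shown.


omega = 2684 * 2 * pi / 60
= 2684 * 6.28318531 / 60
= 16864.069 / 60
= 281.068 rad/s

281.068 rad/s


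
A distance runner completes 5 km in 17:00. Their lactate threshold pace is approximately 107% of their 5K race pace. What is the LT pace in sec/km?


Convert to seconds: 17 min 0 s = 1020 s
Pace per km = 1020 / 5 = 204.0 s/km
LT pace = 204.0 * 1.07 = 218.28 s/km

218.28 s/km


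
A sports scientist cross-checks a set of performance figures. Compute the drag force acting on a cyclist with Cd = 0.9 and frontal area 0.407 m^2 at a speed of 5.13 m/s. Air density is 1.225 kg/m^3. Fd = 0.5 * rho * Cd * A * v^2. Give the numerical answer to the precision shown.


Step 1: v^2 = 26.3169
Step 2: Fd = 0.5 * 1.225 * 0.9 * 0.407 * 26.3169
= 5.904 N

5.904 N


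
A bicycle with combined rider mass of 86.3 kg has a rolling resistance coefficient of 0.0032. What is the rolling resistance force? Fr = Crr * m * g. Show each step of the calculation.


Fr = 0.0032 * 86.3 * 9.81
= 0.27616 * 9.81
= 2.709 N

2.709 N


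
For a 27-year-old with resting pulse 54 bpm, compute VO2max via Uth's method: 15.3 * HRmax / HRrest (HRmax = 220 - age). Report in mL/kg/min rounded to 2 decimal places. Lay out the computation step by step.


Step 1: HRmax = 220 - 27 = 193 bpm
Step 2: Ratio = 193 / 54 = 3.5741
Step 3: VO2max = 15.3 * 3.5741 = 54.68 mL/kg/min

54.68 mL/kg/min


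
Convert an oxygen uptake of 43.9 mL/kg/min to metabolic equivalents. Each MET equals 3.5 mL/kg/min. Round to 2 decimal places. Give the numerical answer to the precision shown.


One MET = 3.5 mL/kg/min
Number of METs = 43.9 / 3.5
= 12.54 METs

12.54 METs


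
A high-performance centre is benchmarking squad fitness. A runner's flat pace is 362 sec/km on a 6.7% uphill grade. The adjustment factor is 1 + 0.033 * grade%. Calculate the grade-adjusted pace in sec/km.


Factor = 1 + 0.033 * 6.7 = 1.2211
Adjusted pace = 362 * 1.2211
= 442.04 sec/km

442.04 s/km


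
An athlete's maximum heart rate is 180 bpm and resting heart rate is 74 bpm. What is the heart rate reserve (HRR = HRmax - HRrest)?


HRR = HRmax - HRrest
= 180 - 74
= 106 bpm

106 bpm


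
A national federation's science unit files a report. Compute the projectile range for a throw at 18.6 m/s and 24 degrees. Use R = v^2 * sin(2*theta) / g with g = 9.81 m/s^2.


Two times the angle = 48 degrees
sin(48) = 0.743145
R = 345.96 * 0.743145 / 9.81 = 26.208 m

26.208 m


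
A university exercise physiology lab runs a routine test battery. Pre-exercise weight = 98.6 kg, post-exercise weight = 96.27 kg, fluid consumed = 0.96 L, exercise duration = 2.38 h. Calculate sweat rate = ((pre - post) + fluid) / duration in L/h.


Weight loss = 98.6 - 96.27 = 2.33 kg (approx L)
Total sweat = 2.33 + 0.96 = 3.29 L
Sweat rate = 3.29 / 2.38 = 1.382 L/h

1.382 L/h


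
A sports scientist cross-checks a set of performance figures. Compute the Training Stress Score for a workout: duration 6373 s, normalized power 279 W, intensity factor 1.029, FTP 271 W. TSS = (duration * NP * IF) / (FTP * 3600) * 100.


Product = 6373 * 279 * 1.029 = 1829630.943
Base = 271 * 3600 = 975600
TSS = 1829630.943 / 975600 * 100 = 187.54

187.54 TSS


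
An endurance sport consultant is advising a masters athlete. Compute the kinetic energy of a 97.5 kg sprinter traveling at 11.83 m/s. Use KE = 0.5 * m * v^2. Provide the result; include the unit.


Velocity squared = 139.9489
KE = 0.5 * 97.5 * 139.9489 = 6822.51 J

6822.51 J


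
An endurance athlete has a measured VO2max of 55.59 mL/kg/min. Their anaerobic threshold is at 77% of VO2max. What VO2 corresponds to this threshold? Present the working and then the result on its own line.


Anaerobic threshold VO2 = VO2max * 77%
= 55.59 * 0.77
= 42.8 mL/kg/min

42.8 mL/kg/min


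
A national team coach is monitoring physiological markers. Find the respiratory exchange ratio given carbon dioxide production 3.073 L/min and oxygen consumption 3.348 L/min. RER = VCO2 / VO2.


VCO2 = 3.073 L/min
VO2 = 3.348 L/min
RER = 3.073 / 3.348 = 0.9179

0.9179


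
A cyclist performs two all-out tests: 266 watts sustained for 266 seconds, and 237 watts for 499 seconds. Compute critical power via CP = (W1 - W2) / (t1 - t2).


W1 = P1 * t1 = 266 * 266 = 70756 J
W2 = P2 * t2 = 237 * 499 = 118263 J
CP = (70756 - 118263) / (266 - 499)
= 203.89 W

203.89 W


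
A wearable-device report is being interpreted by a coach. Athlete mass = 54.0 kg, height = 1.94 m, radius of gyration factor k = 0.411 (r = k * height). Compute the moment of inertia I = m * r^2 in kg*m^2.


r = k * height = 0.411 * 1.94 = 0.79734 m
r^2 = 0.79734^2 = 0.635751
I = 54.0 * 0.635751 = 34.331 kg*m^2

34.331 kg*m^2


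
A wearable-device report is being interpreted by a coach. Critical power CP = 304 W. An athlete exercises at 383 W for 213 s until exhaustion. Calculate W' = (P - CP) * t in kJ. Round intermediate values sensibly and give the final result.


P - CP = 383 - 304 = 79 W
W' = 79 * 213 = 16827 J
= 16827 / 1000 = 16.827 kJ

16.827 kJ


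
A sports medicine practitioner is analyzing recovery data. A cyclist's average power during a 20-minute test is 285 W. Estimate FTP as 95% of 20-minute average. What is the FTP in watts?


FTP = 20-min power * 0.95
= 285 * 0.95
= 270.75 W

270.75 W


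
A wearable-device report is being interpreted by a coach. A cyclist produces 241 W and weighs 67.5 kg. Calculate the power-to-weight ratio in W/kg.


P/W = power / mass
= 241 / 67.5
= 3.57 W/kg

3.57 W/kg


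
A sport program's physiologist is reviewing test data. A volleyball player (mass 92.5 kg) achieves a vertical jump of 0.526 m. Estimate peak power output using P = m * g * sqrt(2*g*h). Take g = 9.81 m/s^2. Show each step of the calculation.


2 * g * h = 2 * 9.81 * 0.526 = 10.32012
sqrt(10.32012) = 3.212494 m/s
P = 92.5 * 9.81 * 3.212494 = 2915.1 W

2915.1 W


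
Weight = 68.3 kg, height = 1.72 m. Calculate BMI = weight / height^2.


height^2 = 1.72^2 = 2.9584
BMI = 68.3 / 2.9584 = 23.09 kg/m^2

23.09 kg/m^2


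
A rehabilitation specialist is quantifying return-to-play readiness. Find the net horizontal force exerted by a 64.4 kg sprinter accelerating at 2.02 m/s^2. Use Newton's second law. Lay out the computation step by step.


Newton's second law: F = m * a
F = 64.4 * 2.02 = 130.09 N

130.09 N


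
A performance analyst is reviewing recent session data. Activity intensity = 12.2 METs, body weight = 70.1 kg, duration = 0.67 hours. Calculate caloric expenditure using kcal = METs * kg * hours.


kcal = 12.2 * 70.1 * 0.67
= 855.22 * 0.67
= 573.0 kcal

573.0 kcal


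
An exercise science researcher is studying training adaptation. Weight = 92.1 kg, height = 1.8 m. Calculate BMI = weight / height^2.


height^2 = 1.8^2 = 3.24
BMI = 92.1 / 3.24 = 28.43 kg/m^2

28.43 kg/m^2


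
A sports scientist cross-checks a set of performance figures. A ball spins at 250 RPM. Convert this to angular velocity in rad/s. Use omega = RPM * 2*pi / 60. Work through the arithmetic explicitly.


omega = 250 * 2 * pi / 60
= 250 * 6.28318531 / 60
= 1570.796 / 60
= 26.18 rad/s

26.18 rad/s


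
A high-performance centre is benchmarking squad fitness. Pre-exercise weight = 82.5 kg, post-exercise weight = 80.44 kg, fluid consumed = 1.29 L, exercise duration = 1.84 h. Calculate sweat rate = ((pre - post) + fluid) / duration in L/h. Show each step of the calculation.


Weight loss = 82.5 - 80.44 = 2.06 kg (approx L)
Total sweat = 2.06 + 1.29 = 3.35 L
Sweat rate = 3.35 / 1.84 = 1.821 L/h

1.821 L/h


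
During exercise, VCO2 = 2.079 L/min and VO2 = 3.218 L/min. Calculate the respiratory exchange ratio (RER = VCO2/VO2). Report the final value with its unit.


RER = VCO2 / VO2
= 2.079 / 3.218
= 0.6461

0.6461


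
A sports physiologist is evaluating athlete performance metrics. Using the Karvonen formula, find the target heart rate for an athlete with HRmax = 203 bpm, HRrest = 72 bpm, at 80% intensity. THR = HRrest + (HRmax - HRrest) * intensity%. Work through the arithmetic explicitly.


HRR = 203 - 72 = 131
THR = 72 + 131 * 0.8
= 72 + 104.8
= 176.8 bpm

176.8 bpm


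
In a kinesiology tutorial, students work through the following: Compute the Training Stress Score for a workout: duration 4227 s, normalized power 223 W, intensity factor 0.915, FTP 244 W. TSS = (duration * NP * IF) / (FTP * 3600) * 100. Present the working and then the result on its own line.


Product = 4227 * 223 * 0.915 = 862498.215
Base = 244 * 3600 = 878400
TSS = 862498.215 / 878400 * 100 = 98.19

98.19 TSS


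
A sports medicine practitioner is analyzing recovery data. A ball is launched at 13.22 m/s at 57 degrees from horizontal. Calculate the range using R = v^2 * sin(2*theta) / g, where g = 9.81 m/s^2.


sin(2 * 57) = sin(114) = 0.913545
v^2 = 13.22^2 = 174.7684
R = 174.7684 * 0.913545 / 9.81
= 16.275 m

16.275 m


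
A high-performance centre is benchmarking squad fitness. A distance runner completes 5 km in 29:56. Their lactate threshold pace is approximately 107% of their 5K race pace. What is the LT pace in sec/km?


Convert to seconds: 29 min 56 s = 1796 s
Pace per km = 1796 / 5 = 359.2 s/km
LT pace = 359.2 * 1.07 = 384.34 s/km

384.34 s/km


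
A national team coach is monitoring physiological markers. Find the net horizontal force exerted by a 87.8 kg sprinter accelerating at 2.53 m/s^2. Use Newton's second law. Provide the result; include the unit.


Newton's second law: F = m * a
F = 87.8 * 2.53 = 222.13 N

222.13 N


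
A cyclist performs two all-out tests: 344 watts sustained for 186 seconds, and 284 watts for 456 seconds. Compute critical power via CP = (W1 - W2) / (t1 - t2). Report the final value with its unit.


W1 = P1 * t1 = 344 * 186 = 63984 J
W2 = P2 * t2 = 284 * 456 = 129504 J
CP = (63984 - 129504) / (186 - 456)
= 242.67 W

242.67 W


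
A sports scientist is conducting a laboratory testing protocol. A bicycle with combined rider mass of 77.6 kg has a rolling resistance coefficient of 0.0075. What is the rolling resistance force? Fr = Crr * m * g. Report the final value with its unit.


Fr = 0.0075 * 77.6 * 9.81
= 0.582 * 9.81
= 5.709 N

5.709 N


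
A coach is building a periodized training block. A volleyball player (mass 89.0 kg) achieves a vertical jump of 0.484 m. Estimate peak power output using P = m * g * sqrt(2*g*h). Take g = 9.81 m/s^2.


2 * g * h = 2 * 9.81 * 0.484 = 9.49608
sqrt(9.49608) = 3.081571 m/s
P = 89.0 * 9.81 * 3.081571 = 2690.49 W

2690.49 W


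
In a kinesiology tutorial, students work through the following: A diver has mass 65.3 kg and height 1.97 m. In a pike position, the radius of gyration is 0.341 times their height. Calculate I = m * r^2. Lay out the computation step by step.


r = 0.341 * 1.97 = 0.67177 m
I = m * r^2 = 65.3 * 0.451275 = 29.468 kg*m^2

29.468 kg*m^2


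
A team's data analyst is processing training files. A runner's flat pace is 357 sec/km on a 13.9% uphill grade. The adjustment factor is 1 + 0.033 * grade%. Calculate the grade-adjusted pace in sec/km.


Factor = 1 + 0.033 * 13.9 = 1.4587
Adjusted pace = 357 * 1.4587
= 520.76 sec/km

520.76 s/km


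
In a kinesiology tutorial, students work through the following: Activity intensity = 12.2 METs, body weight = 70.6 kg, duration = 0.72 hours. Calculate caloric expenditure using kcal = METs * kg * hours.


kcal = 12.2 * 70.6 * 0.72
= 861.32 * 0.72
= 620.15 kcal

620.15 kcal


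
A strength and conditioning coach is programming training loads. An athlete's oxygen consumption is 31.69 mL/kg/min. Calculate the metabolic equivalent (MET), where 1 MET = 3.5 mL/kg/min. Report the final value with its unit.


MET = VO2 / 3.5
= 31.69 / 3.5
= 9.05 METs

9.05 METs


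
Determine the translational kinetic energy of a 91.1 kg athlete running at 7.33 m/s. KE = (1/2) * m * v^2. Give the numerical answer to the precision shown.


KE = 0.5 * m * v^2
= 0.5 * 91.1 * 7.33^2
= 0.5 * 91.1 * 53.7289
= 2447.35 J

2447.35 J


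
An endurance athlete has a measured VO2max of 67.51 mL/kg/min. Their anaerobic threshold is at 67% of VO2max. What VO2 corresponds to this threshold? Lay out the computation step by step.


Anaerobic threshold VO2 = VO2max * 67%
= 67.51 * 0.67
= 45.23 mL/kg/min

45.23 mL/kg/min


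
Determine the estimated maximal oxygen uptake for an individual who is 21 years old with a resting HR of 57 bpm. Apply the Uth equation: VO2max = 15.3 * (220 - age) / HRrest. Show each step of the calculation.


HRmax = 220 - 21 = 199
VO2max = 15.3 * (199 / 57)
= 15.3 * 3.4912
= 53.42 mL/kg/min

53.42 mL/kg/min


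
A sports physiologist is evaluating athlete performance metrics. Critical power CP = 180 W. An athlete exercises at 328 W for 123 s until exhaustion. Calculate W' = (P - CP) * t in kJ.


P - CP = 328 - 180 = 148 W
W' = 148 * 123 = 18204 J
= 18204 / 1000 = 18.204 kJ

18.204 kJ


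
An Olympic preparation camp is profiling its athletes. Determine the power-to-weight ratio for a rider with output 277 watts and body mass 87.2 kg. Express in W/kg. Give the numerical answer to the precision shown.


P/W = 277 / 87.2 = 3.177 W/kg

3.177 W/kg


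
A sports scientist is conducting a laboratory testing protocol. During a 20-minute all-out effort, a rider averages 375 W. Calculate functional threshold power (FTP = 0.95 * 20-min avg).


FTP = 0.95 * 375
= 356.25 W

356.25 W


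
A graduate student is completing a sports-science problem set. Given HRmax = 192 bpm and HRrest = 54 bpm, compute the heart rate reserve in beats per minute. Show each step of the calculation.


Heart rate reserve = maximum HR minus resting HR
HRR = 192 - 54 = 138 bpm

138 bpm


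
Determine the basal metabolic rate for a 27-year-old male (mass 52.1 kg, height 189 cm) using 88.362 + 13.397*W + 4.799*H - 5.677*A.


BMR = 88.362 + 13.397*52.1 + 4.799*189 - 5.677*27
= 1540.08 kcal/day

1540.08 kcal/day


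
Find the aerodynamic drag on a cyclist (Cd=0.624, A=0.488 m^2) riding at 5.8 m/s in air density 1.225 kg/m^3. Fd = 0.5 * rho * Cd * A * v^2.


Fd = 0.5 * 1.225 * 0.624 * 0.488 * 5.8^2
= 0.5 * 1.225 * 0.624 * 0.488 * 33.64
= 6.274 N

6.274 N
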